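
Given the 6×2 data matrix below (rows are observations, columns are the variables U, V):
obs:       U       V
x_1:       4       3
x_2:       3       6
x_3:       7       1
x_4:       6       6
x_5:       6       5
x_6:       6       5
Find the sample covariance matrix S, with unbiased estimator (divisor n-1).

Step 1 — column means:
  mean(U) = (4 + 3 + 7 + 6 + 6 + 6) / 6 = 32/6 = 5.3333
  mean(V) = (3 + 6 + 1 + 6 + 5 + 5) / 6 = 26/6 = 4.3333

Step 2 — sample covariance S[i,j] = (1/(n-1)) · Σ_k (x_{k,i} - mean_i) · (x_{k,j} - mean_j), with n-1 = 5.
  S[U,U] = ((-1.3333)·(-1.3333) + (-2.3333)·(-2.3333) + (1.6667)·(1.6667) + (0.6667)·(0.6667) + (0.6667)·(0.6667) + (0.6667)·(0.6667)) / 5 = 11.3333/5 = 2.2667
  S[U,V] = ((-1.3333)·(-1.3333) + (-2.3333)·(1.6667) + (1.6667)·(-3.3333) + (0.6667)·(1.6667) + (0.6667)·(0.6667) + (0.6667)·(0.6667)) / 5 = -5.6667/5 = -1.1333
  S[V,V] = ((-1.3333)·(-1.3333) + (1.6667)·(1.6667) + (-3.3333)·(-3.3333) + (1.6667)·(1.6667) + (0.6667)·(0.6667) + (0.6667)·(0.6667)) / 5 = 19.3333/5 = 3.8667

S is symmetric (S[j,i] = S[i,j]). Assembling:

S = [[2.2667, -1.1333],
 [-1.1333, 3.8667]]


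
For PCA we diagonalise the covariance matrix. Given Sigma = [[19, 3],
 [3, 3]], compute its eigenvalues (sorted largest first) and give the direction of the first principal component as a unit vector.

Step 1 — characteristic polynomial of 2×2 Sigma:
  det(Sigma - λI) = λ² - trace · λ + det = 0.
  trace = 19 + 3 = 22, det = 19·3 - (3)² = 48.
Step 2 — discriminant:
  Δ = trace² - 4·det = 484 - 192 = 292.
Step 3 — eigenvalues:
  λ = (trace ± √Δ)/2 = (22 ± 17.088)/2,
  λ_1 = 19.544,  λ_2 = 2.456.

Step 4 — unit eigenvector for λ_1: solve (Sigma - λ_1 I)v = 0. First row:
  (19 - 19.544)·v_x + (3)·v_y = 0, i.e. (-0.544)·v_x + (3)·v_y = 0,
  so v ∝ (b, λ_1 - a) = (3, 0.544) = u.
  ||u|| = √((3)² + (0.544)²) = √(9.2959) ≈ 3.0489,
  v_1 = u/||u|| ≈ (0.984, 0.1784) (||v_1|| = 1).

λ_1 = 19.544,  λ_2 = 2.456;  v_1 ≈ (0.984, 0.1784)


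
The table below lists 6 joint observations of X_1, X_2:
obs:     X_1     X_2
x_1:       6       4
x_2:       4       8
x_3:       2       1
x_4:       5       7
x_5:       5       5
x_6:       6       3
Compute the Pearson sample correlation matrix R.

Step 1 — column means:
  mean(X_1) = (6 + 4 + 2 + 5 + 5 + 6) / 6 = 28/6 = 4.6667
  mean(X_2) = (4 + 8 + 1 + 7 + 5 + 3) / 6 = 28/6 = 4.6667

Step 2 — sample variances and covariances s[i,j] = (1/(n-1)) · Σ_k (x_{k,i} - mean_i) · (x_{k,j} - mean_j), with n-1 = 5:
  s[X_1,X_1] = ((1.3333)·(1.3333) + (-0.6667)·(-0.6667) + (-2.6667)·(-2.6667) + (0.3333)·(0.3333) + (0.3333)·(0.3333) + (1.3333)·(1.3333)) / 5 = 11.3333/5 = 2.2667
  s[X_1,X_2] = ((1.3333)·(-0.6667) + (-0.6667)·(3.3333) + (-2.6667)·(-3.6667) + (0.3333)·(2.3333) + (0.3333)·(0.3333) + (1.3333)·(-1.6667)) / 5 = 5.3333/5 = 1.0667
  s[X_2,X_2] = ((-0.6667)·(-0.6667) + (3.3333)·(3.3333) + (-3.6667)·(-3.6667) + (2.3333)·(2.3333) + (0.3333)·(0.3333) + (-1.6667)·(-1.6667)) / 5 = 33.3333/5 = 6.6667
  Sample standard deviations s_i = √(s[i,i]):
  s(X_1) = √(2.2667) = 1.5055
  s(X_2) = √(6.6667) = 2.582

Step 3 — r_{ij} = s_{ij} / (s_i · s_j):
  r[X_1,X_1] = 1 (diagonal).
  r[X_1,X_2] = 1.0667 / (1.5055 · 2.582) = 1.0667 / 3.8873 = 0.2744
  r[X_2,X_2] = 1 (diagonal).

R is symmetric with unit diagonal. Assembling:

R = [[1, 0.2744],
 [0.2744, 1]]


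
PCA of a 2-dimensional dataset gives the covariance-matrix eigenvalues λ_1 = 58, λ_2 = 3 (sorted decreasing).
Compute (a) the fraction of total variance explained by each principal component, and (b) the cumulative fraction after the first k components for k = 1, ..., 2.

Step 1 — total variance = trace(Sigma) = Σ λ_i = 58 + 3 = 61.

Step 2 — fraction explained by component i = λ_i / Σ λ:
  PC1: 58/61 = 0.9508
  PC2: 3/61 = 0.0492

Step 3 — cumulative fraction after k components = (λ_1 + ... + λ_k) / Σ λ:
  k = 1: 58/61 = 0.9508
  k = 2: (58 + 3)/61 = 61/61 = 1

Summary (fraction, with percent):

explained: PC1 0.9508 (95.08%), PC2 0.0492 (4.92%);  cumulative: 0.9508, 1


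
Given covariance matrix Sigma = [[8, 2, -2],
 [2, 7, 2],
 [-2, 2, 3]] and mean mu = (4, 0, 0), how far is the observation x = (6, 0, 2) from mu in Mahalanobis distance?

Step 1 — centre the observation: (x - mu) = (2, 0, 2).

Step 2 — invert Sigma (cofactor / det for 3×3, or solve directly):
  Sigma^{-1} = [[0.2125, -0.125, 0.225],
 [-0.125, 0.25, -0.25],
 [0.225, -0.25, 0.65]].

Step 3 — form the quadratic (x - mu)^T · Sigma^{-1} · (x - mu):
  Sigma^{-1} · (x - mu) = (0.875, -0.75, 1.75).
  (x - mu)^T · [Sigma^{-1} · (x - mu)] = (2)·(0.875) + (0)·(-0.75) + (2)·(1.75) = 5.25.

Step 4 — take square root: d = √(5.25) ≈ 2.2913.

d(x, mu) = √(5.25) ≈ 2.2913


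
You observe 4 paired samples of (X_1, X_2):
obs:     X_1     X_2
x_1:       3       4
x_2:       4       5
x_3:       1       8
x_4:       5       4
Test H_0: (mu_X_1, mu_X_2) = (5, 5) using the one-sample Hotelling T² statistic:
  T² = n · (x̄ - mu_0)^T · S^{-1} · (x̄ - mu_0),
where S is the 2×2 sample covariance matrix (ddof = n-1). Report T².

Step 1 — sample mean vector:
  mean(X_1) = (3 + 4 + 1 + 5) / 4 = 13/4 = 3.25
  mean(X_2) = (4 + 5 + 8 + 4) / 4 = 21/4 = 5.25
  x̄ = (3.25, 5.25),  deviation x̄ - mu_0 = (3.25, 5.25) - (5, 5) = (-1.75, 0.25).

Step 2 — sample covariance matrix, S[i,j] = (1/(n-1)) · Σ_k (x_{k,i} - mean_i) · (x_{k,j} - mean_j), divisor n-1 = 3:
  S[X_1,X_1] = ((-0.25)·(-0.25) + (0.75)·(0.75) + (-2.25)·(-2.25) + (1.75)·(1.75)) / 3 = 8.75/3 = 2.9167
  S[X_1,X_2] = ((-0.25)·(-1.25) + (0.75)·(-0.25) + (-2.25)·(2.75) + (1.75)·(-1.25)) / 3 = -8.25/3 = -2.75
  S[X_2,X_2] = ((-1.25)·(-1.25) + (-0.25)·(-0.25) + (2.75)·(2.75) + (-1.25)·(-1.25)) / 3 = 10.75/3 = 3.5833
  S = [[2.9167, -2.75],
 [-2.75, 3.5833]].

Step 3 — invert S. det(S) = 2.9167·3.5833 - (-2.75)² = 2.8889.
  S^{-1} = (1/det) · [[d, -b], [-b, a]] = [[1.2404, 0.9519],
 [0.9519, 1.0096]].

Step 4 — quadratic form (x̄ - mu_0)^T · S^{-1} · (x̄ - mu_0):
  S^{-1} · (x̄ - mu_0) = (-1.9327, -1.4135),
  (x̄ - mu_0)^T · [...] = (-1.75)·(-1.9327) + (0.25)·(-1.4135) = 3.0288.

Step 5 — scale by n: T² = 4 · 3.0288 = 12.1154.

T² ≈ 12.1154


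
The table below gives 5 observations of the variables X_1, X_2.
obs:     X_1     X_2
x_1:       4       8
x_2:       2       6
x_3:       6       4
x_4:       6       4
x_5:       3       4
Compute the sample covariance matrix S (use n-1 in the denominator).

Step 1 — column means:
  mean(X_1) = (4 + 2 + 6 + 6 + 3) / 5 = 21/5 = 4.2
  mean(X_2) = (8 + 6 + 4 + 4 + 4) / 5 = 26/5 = 5.2

Step 2 — sample covariance S[i,j] = (1/(n-1)) · Σ_k (x_{k,i} - mean_i) · (x_{k,j} - mean_j), with n-1 = 4.
  S[X_1,X_1] = ((-0.2)·(-0.2) + (-2.2)·(-2.2) + (1.8)·(1.8) + (1.8)·(1.8) + (-1.2)·(-1.2)) / 4 = 12.8/4 = 3.2
  S[X_1,X_2] = ((-0.2)·(2.8) + (-2.2)·(0.8) + (1.8)·(-1.2) + (1.8)·(-1.2) + (-1.2)·(-1.2)) / 4 = -5.2/4 = -1.3
  S[X_2,X_2] = ((2.8)·(2.8) + (0.8)·(0.8) + (-1.2)·(-1.2) + (-1.2)·(-1.2) + (-1.2)·(-1.2)) / 4 = 12.8/4 = 3.2

S is symmetric (S[j,i] = S[i,j]). Assembling:

S = [[3.2, -1.3],
 [-1.3, 3.2]]


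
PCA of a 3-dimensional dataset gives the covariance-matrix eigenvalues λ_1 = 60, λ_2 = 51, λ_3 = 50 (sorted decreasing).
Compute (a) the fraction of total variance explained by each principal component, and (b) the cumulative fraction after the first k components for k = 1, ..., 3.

Step 1 — total variance = trace(Sigma) = Σ λ_i = 60 + 51 + 50 = 161.

Step 2 — fraction explained by component i = λ_i / Σ λ:
  PC1: 60/161 = 0.3727
  PC2: 51/161 = 0.3168
  PC3: 50/161 = 0.3106

Step 3 — cumulative fraction after k components = (λ_1 + ... + λ_k) / Σ λ:
  k = 1: 60/161 = 0.3727
  k = 2: (60 + 51)/161 = 111/161 = 0.6894
  k = 3: (60 + 51 + 50)/161 = 161/161 = 1

Summary (fraction, with percent):

explained: PC1 0.3727 (37.27%), PC2 0.3168 (31.68%), PC3 0.3106 (31.06%);  cumulative: 0.3727, 0.6894, 1


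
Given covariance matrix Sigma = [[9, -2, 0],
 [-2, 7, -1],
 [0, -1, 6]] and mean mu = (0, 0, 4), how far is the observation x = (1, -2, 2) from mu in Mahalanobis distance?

Step 1 — centre the observation: (x - mu) = (1, -2, -2).

Step 2 — invert Sigma (cofactor / det for 3×3, or solve directly):
  Sigma^{-1} = [[0.1188, 0.0348, 0.0058],
 [0.0348, 0.1565, 0.0261],
 [0.0058, 0.0261, 0.171]].

Step 3 — form the quadratic (x - mu)^T · Sigma^{-1} · (x - mu):
  Sigma^{-1} · (x - mu) = (0.0377, -0.3304, -0.3884).
  (x - mu)^T · [Sigma^{-1} · (x - mu)] = (1)·(0.0377) + (-2)·(-0.3304) + (-2)·(-0.3884) = 1.4754.

Step 4 — take square root: d = √(1.4754) ≈ 1.2146.

d(x, mu) = √(1.4754) ≈ 1.2146


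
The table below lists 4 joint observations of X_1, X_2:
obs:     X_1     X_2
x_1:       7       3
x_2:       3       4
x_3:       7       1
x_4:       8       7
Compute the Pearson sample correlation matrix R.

Step 1 — column means:
  mean(X_1) = (7 + 3 + 7 + 8) / 4 = 25/4 = 6.25
  mean(X_2) = (3 + 4 + 1 + 7) / 4 = 15/4 = 3.75

Step 2 — sample variances and covariances s[i,j] = (1/(n-1)) · Σ_k (x_{k,i} - mean_i) · (x_{k,j} - mean_j), with n-1 = 3:
  s[X_1,X_1] = ((0.75)·(0.75) + (-3.25)·(-3.25) + (0.75)·(0.75) + (1.75)·(1.75)) / 3 = 14.75/3 = 4.9167
  s[X_1,X_2] = ((0.75)·(-0.75) + (-3.25)·(0.25) + (0.75)·(-2.75) + (1.75)·(3.25)) / 3 = 2.25/3 = 0.75
  s[X_2,X_2] = ((-0.75)·(-0.75) + (0.25)·(0.25) + (-2.75)·(-2.75) + (3.25)·(3.25)) / 3 = 18.75/3 = 6.25
  Sample standard deviations s_i = √(s[i,i]):
  s(X_1) = √(4.9167) = 2.2174
  s(X_2) = √(6.25) = 2.5

Step 3 — r_{ij} = s_{ij} / (s_i · s_j):
  r[X_1,X_1] = 1 (diagonal).
  r[X_1,X_2] = 0.75 / (2.2174 · 2.5) = 0.75 / 5.5434 = 0.1353
  r[X_2,X_2] = 1 (diagonal).

R is symmetric with unit diagonal. Assembling:

R = [[1, 0.1353],
 [0.1353, 1]]


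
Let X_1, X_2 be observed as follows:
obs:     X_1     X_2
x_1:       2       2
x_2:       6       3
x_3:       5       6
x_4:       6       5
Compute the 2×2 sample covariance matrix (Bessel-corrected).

Step 1 — column means:
  mean(X_1) = (2 + 6 + 5 + 6) / 4 = 19/4 = 4.75
  mean(X_2) = (2 + 3 + 6 + 5) / 4 = 16/4 = 4

Step 2 — sample covariance S[i,j] = (1/(n-1)) · Σ_k (x_{k,i} - mean_i) · (x_{k,j} - mean_j), with n-1 = 3.
  S[X_1,X_1] = ((-2.75)·(-2.75) + (1.25)·(1.25) + (0.25)·(0.25) + (1.25)·(1.25)) / 3 = 10.75/3 = 3.5833
  S[X_1,X_2] = ((-2.75)·(-2) + (1.25)·(-1) + (0.25)·(2) + (1.25)·(1)) / 3 = 6/3 = 2
  S[X_2,X_2] = ((-2)·(-2) + (-1)·(-1) + (2)·(2) + (1)·(1)) / 3 = 10/3 = 3.3333

S is symmetric (S[j,i] = S[i,j]). Assembling:

S = [[3.5833, 2],
 [2, 3.3333]]


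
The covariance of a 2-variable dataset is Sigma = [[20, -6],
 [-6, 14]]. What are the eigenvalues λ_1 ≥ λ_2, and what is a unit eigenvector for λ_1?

Step 1 — characteristic polynomial of 2×2 Sigma:
  det(Sigma - λI) = λ² - trace · λ + det = 0.
  trace = 20 + 14 = 34, det = 20·14 - (-6)² = 244.
Step 2 — discriminant:
  Δ = trace² - 4·det = 1156 - 976 = 180.
Step 3 — eigenvalues:
  λ = (trace ± √Δ)/2 = (34 ± 13.4164)/2,
  λ_1 = 23.7082,  λ_2 = 10.2918.

Step 4 — unit eigenvector for λ_1: solve (Sigma - λ_1 I)v = 0. First row:
  (20 - 23.7082)·v_x + (-6)·v_y = 0, i.e. (-3.7082)·v_x + (-6)·v_y = 0,
  so v ∝ (b, λ_1 - a) = (-6, 3.7082); multiply by -1 so the first entry is positive: u = (6, -3.7082).
  ||u|| = √((6)² + (-3.7082)²) = √(49.7508) ≈ 7.0534,
  v_1 = u/||u|| ≈ (0.8507, -0.5257) (||v_1|| = 1).

λ_1 = 23.7082,  λ_2 = 10.2918;  v_1 ≈ (0.8507, -0.5257)


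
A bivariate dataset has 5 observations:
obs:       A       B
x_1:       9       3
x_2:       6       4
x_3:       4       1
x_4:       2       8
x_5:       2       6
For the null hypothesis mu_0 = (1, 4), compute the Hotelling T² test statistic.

Step 1 — sample mean vector:
  mean(A) = (9 + 6 + 4 + 2 + 2) / 5 = 23/5 = 4.6
  mean(B) = (3 + 4 + 1 + 8 + 6) / 5 = 22/5 = 4.4
  x̄ = (4.6, 4.4),  deviation x̄ - mu_0 = (4.6, 4.4) - (1, 4) = (3.6, 0.4).

Step 2 — sample covariance matrix, S[i,j] = (1/(n-1)) · Σ_k (x_{k,i} - mean_i) · (x_{k,j} - mean_j), divisor n-1 = 4:
  S[A,A] = ((4.4)·(4.4) + (1.4)·(1.4) + (-0.6)·(-0.6) + (-2.6)·(-2.6) + (-2.6)·(-2.6)) / 4 = 35.2/4 = 8.8
  S[A,B] = ((4.4)·(-1.4) + (1.4)·(-0.4) + (-0.6)·(-3.4) + (-2.6)·(3.6) + (-2.6)·(1.6)) / 4 = -18.2/4 = -4.55
  S[B,B] = ((-1.4)·(-1.4) + (-0.4)·(-0.4) + (-3.4)·(-3.4) + (3.6)·(3.6) + (1.6)·(1.6)) / 4 = 29.2/4 = 7.3
  S = [[8.8, -4.55],
 [-4.55, 7.3]].

Step 3 — invert S. det(S) = 8.8·7.3 - (-4.55)² = 43.5375.
  S^{-1} = (1/det) · [[d, -b], [-b, a]] = [[0.1677, 0.1045],
 [0.1045, 0.2021]].

Step 4 — quadratic form (x̄ - mu_0)^T · S^{-1} · (x̄ - mu_0):
  S^{-1} · (x̄ - mu_0) = (0.6454, 0.4571),
  (x̄ - mu_0)^T · [...] = (3.6)·(0.6454) + (0.4)·(0.4571) = 2.5063.

Step 5 — scale by n: T² = 5 · 2.5063 = 12.5317.

T² ≈ 12.5317


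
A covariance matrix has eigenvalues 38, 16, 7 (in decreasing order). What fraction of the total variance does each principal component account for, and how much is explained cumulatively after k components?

Step 1 — total variance = trace(Sigma) = Σ λ_i = 38 + 16 + 7 = 61.

Step 2 — fraction explained by component i = λ_i / Σ λ:
  PC1: 38/61 = 0.623
  PC2: 16/61 = 0.2623
  PC3: 7/61 = 0.1148

Step 3 — cumulative fraction after k components = (λ_1 + ... + λ_k) / Σ λ:
  k = 1: 38/61 = 0.623
  k = 2: (38 + 16)/61 = 54/61 = 0.8852
  k = 3: (38 + 16 + 7)/61 = 61/61 = 1

Summary (fraction, with percent):

explained: PC1 0.623 (62.3%), PC2 0.2623 (26.23%), PC3 0.1148 (11.48%);  cumulative: 0.623, 0.8852, 1


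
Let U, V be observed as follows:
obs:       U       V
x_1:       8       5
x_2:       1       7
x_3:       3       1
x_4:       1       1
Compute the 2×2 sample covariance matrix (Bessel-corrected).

Step 1 — column means:
  mean(U) = (8 + 1 + 3 + 1) / 4 = 13/4 = 3.25
  mean(V) = (5 + 7 + 1 + 1) / 4 = 14/4 = 3.5

Step 2 — sample covariance S[i,j] = (1/(n-1)) · Σ_k (x_{k,i} - mean_i) · (x_{k,j} - mean_j), with n-1 = 3.
  S[U,U] = ((4.75)·(4.75) + (-2.25)·(-2.25) + (-0.25)·(-0.25) + (-2.25)·(-2.25)) / 3 = 32.75/3 = 10.9167
  S[U,V] = ((4.75)·(1.5) + (-2.25)·(3.5) + (-0.25)·(-2.5) + (-2.25)·(-2.5)) / 3 = 5.5/3 = 1.8333
  S[V,V] = ((1.5)·(1.5) + (3.5)·(3.5) + (-2.5)·(-2.5) + (-2.5)·(-2.5)) / 3 = 27/3 = 9

S is symmetric (S[j,i] = S[i,j]). Assembling:

S = [[10.9167, 1.8333],
 [1.8333, 9]]


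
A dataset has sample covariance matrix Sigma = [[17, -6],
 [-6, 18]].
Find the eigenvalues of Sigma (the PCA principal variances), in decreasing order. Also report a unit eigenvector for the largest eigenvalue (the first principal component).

Step 1 — characteristic polynomial of 2×2 Sigma:
  det(Sigma - λI) = λ² - trace · λ + det = 0.
  trace = 17 + 18 = 35, det = 17·18 - (-6)² = 270.
Step 2 — discriminant:
  Δ = trace² - 4·det = 1225 - 1080 = 145.
Step 3 — eigenvalues:
  λ = (trace ± √Δ)/2 = (35 ± 12.0416)/2,
  λ_1 = 23.5208,  λ_2 = 11.4792.

Step 4 — unit eigenvector for λ_1: solve (Sigma - λ_1 I)v = 0. First row:
  (17 - 23.5208)·v_x + (-6)·v_y = 0, i.e. (-6.5208)·v_x + (-6)·v_y = 0,
  so v ∝ (b, λ_1 - a) = (-6, 6.5208); multiply by -1 so the first entry is positive: u = (6, -6.5208).
  ||u|| = √((6)² + (-6.5208)²) = √(78.5208) ≈ 8.8612,
  v_1 = u/||u|| ≈ (0.6771, -0.7359) (||v_1|| = 1).

λ_1 = 23.5208,  λ_2 = 11.4792;  v_1 ≈ (0.6771, -0.7359)


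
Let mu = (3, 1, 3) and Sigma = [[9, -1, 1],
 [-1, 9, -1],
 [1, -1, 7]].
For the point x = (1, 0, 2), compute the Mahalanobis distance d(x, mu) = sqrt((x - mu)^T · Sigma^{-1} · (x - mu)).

Step 1 — centre the observation: (x - mu) = (-2, -1, -1).

Step 2 — invert Sigma (cofactor / det for 3×3, or solve directly):
  Sigma^{-1} = [[0.114, 0.011, -0.0147],
 [0.011, 0.114, 0.0147],
 [-0.0147, 0.0147, 0.1471]].

Step 3 — form the quadratic (x - mu)^T · Sigma^{-1} · (x - mu):
  Sigma^{-1} · (x - mu) = (-0.2243, -0.1507, -0.1324).
  (x - mu)^T · [Sigma^{-1} · (x - mu)] = (-2)·(-0.2243) + (-1)·(-0.1507) + (-1)·(-0.1324) = 0.7316.

Step 4 — take square root: d = √(0.7316) ≈ 0.8553.

d(x, mu) = √(0.7316) ≈ 0.8553


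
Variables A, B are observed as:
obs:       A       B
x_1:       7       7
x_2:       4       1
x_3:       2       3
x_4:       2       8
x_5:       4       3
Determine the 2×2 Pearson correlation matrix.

Step 1 — column means:
  mean(A) = (7 + 4 + 2 + 2 + 4) / 5 = 19/5 = 3.8
  mean(B) = (7 + 1 + 3 + 8 + 3) / 5 = 22/5 = 4.4

Step 2 — sample variances and covariances s[i,j] = (1/(n-1)) · Σ_k (x_{k,i} - mean_i) · (x_{k,j} - mean_j), with n-1 = 4:
  s[A,A] = ((3.2)·(3.2) + (0.2)·(0.2) + (-1.8)·(-1.8) + (-1.8)·(-1.8) + (0.2)·(0.2)) / 4 = 16.8/4 = 4.2
  s[A,B] = ((3.2)·(2.6) + (0.2)·(-3.4) + (-1.8)·(-1.4) + (-1.8)·(3.6) + (0.2)·(-1.4)) / 4 = 3.4/4 = 0.85
  s[B,B] = ((2.6)·(2.6) + (-3.4)·(-3.4) + (-1.4)·(-1.4) + (3.6)·(3.6) + (-1.4)·(-1.4)) / 4 = 35.2/4 = 8.8
  Sample standard deviations s_i = √(s[i,i]):
  s(A) = √(4.2) = 2.0494
  s(B) = √(8.8) = 2.9665

Step 3 — r_{ij} = s_{ij} / (s_i · s_j):
  r[A,A] = 1 (diagonal).
  r[A,B] = 0.85 / (2.0494 · 2.9665) = 0.85 / 6.0795 = 0.1398
  r[B,B] = 1 (diagonal).

R is symmetric with unit diagonal. Assembling:

R = [[1, 0.1398],
 [0.1398, 1]]


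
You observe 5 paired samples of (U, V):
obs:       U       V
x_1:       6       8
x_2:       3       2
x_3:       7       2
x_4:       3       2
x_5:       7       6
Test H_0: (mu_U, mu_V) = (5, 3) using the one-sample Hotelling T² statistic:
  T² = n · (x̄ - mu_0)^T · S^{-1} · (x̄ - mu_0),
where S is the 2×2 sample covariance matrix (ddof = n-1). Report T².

Step 1 — sample mean vector:
  mean(U) = (6 + 3 + 7 + 3 + 7) / 5 = 26/5 = 5.2
  mean(V) = (8 + 2 + 2 + 2 + 6) / 5 = 20/5 = 4
  x̄ = (5.2, 4),  deviation x̄ - mu_0 = (5.2, 4) - (5, 3) = (0.2, 1).

Step 2 — sample covariance matrix, S[i,j] = (1/(n-1)) · Σ_k (x_{k,i} - mean_i) · (x_{k,j} - mean_j), divisor n-1 = 4:
  S[U,U] = ((0.8)·(0.8) + (-2.2)·(-2.2) + (1.8)·(1.8) + (-2.2)·(-2.2) + (1.8)·(1.8)) / 4 = 16.8/4 = 4.2
  S[U,V] = ((0.8)·(4) + (-2.2)·(-2) + (1.8)·(-2) + (-2.2)·(-2) + (1.8)·(2)) / 4 = 12/4 = 3
  S[V,V] = ((4)·(4) + (-2)·(-2) + (-2)·(-2) + (-2)·(-2) + (2)·(2)) / 4 = 32/4 = 8
  S = [[4.2, 3],
 [3, 8]].

Step 3 — invert S. det(S) = 4.2·8 - (3)² = 24.6.
  S^{-1} = (1/det) · [[d, -b], [-b, a]] = [[0.3252, -0.122],
 [-0.122, 0.1707]].

Step 4 — quadratic form (x̄ - mu_0)^T · S^{-1} · (x̄ - mu_0):
  S^{-1} · (x̄ - mu_0) = (-0.0569, 0.1463),
  (x̄ - mu_0)^T · [...] = (0.2)·(-0.0569) + (1)·(0.1463) = 0.135.

Step 5 — scale by n: T² = 5 · 0.135 = 0.6748.

T² ≈ 0.6748


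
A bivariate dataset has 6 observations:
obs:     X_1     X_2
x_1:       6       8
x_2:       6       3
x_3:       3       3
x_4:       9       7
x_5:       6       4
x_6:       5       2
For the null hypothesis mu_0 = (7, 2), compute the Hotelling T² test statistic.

Step 1 — sample mean vector:
  mean(X_1) = (6 + 6 + 3 + 9 + 6 + 5) / 6 = 35/6 = 5.8333
  mean(X_2) = (8 + 3 + 3 + 7 + 4 + 2) / 6 = 27/6 = 4.5
  x̄ = (5.8333, 4.5),  deviation x̄ - mu_0 = (5.8333, 4.5) - (7, 2) = (-1.1667, 2.5).

Step 2 — sample covariance matrix, S[i,j] = (1/(n-1)) · Σ_k (x_{k,i} - mean_i) · (x_{k,j} - mean_j), divisor n-1 = 5:
  S[X_1,X_1] = ((0.1667)·(0.1667) + (0.1667)·(0.1667) + (-2.8333)·(-2.8333) + (3.1667)·(3.1667) + (0.1667)·(0.1667) + (-0.8333)·(-0.8333)) / 5 = 18.8333/5 = 3.7667
  S[X_1,X_2] = ((0.1667)·(3.5) + (0.1667)·(-1.5) + (-2.8333)·(-1.5) + (3.1667)·(2.5) + (0.1667)·(-0.5) + (-0.8333)·(-2.5)) / 5 = 14.5/5 = 2.9
  S[X_2,X_2] = ((3.5)·(3.5) + (-1.5)·(-1.5) + (-1.5)·(-1.5) + (2.5)·(2.5) + (-0.5)·(-0.5) + (-2.5)·(-2.5)) / 5 = 29.5/5 = 5.9
  S = [[3.7667, 2.9],
 [2.9, 5.9]].

Step 3 — invert S. det(S) = 3.7667·5.9 - (2.9)² = 13.8133.
  S^{-1} = (1/det) · [[d, -b], [-b, a]] = [[0.4271, -0.2099],
 [-0.2099, 0.2727]].

Step 4 — quadratic form (x̄ - mu_0)^T · S^{-1} · (x̄ - mu_0):
  S^{-1} · (x̄ - mu_0) = (-1.0232, 0.9266),
  (x̄ - mu_0)^T · [...] = (-1.1667)·(-1.0232) + (2.5)·(0.9266) = 3.5103.

Step 5 — scale by n: T² = 6 · 3.5103 = 21.0618.

T² ≈ 21.0618


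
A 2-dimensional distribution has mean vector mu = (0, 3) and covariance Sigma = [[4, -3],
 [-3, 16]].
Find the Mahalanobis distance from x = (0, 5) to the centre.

Step 1 — centre the observation: (x - mu) = (0, 2).

Step 2 — invert Sigma. det(Sigma) = 4·16 - (-3)² = 55.
  Sigma^{-1} = (1/det) · [[d, -b], [-b, a]] = [[0.2909, 0.0545],
 [0.0545, 0.0727]].

Step 3 — form the quadratic (x - mu)^T · Sigma^{-1} · (x - mu):
  Sigma^{-1} · (x - mu) = (0.1091, 0.1455).
  (x - mu)^T · [Sigma^{-1} · (x - mu)] = (0)·(0.1091) + (2)·(0.1455) = 0.2909.

Step 4 — take square root: d = √(0.2909) ≈ 0.5394.

d(x, mu) = √(0.2909) ≈ 0.5394


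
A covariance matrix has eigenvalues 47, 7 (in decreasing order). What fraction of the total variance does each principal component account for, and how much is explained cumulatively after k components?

Step 1 — total variance = trace(Sigma) = Σ λ_i = 47 + 7 = 54.

Step 2 — fraction explained by component i = λ_i / Σ λ:
  PC1: 47/54 = 0.8704
  PC2: 7/54 = 0.1296

Step 3 — cumulative fraction after k components = (λ_1 + ... + λ_k) / Σ λ:
  k = 1: 47/54 = 0.8704
  k = 2: (47 + 7)/54 = 54/54 = 1

Summary (fraction, with percent):

explained: PC1 0.8704 (87.04%), PC2 0.1296 (12.96%);  cumulative: 0.8704, 1


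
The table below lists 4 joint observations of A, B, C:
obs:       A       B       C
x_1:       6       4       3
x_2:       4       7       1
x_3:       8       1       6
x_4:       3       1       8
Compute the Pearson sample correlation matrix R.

Step 1 — column means:
  mean(A) = (6 + 4 + 8 + 3) / 4 = 21/4 = 5.25
  mean(B) = (4 + 7 + 1 + 1) / 4 = 13/4 = 3.25
  mean(C) = (3 + 1 + 6 + 8) / 4 = 18/4 = 4.5

Step 2 — sample variances and covariances s[i,j] = (1/(n-1)) · Σ_k (x_{k,i} - mean_i) · (x_{k,j} - mean_j), with n-1 = 3:
  s[A,A] = ((0.75)·(0.75) + (-1.25)·(-1.25) + (2.75)·(2.75) + (-2.25)·(-2.25)) / 3 = 14.75/3 = 4.9167
  s[A,B] = ((0.75)·(0.75) + (-1.25)·(3.75) + (2.75)·(-2.25) + (-2.25)·(-2.25)) / 3 = -5.25/3 = -1.75
  s[A,C] = ((0.75)·(-1.5) + (-1.25)·(-3.5) + (2.75)·(1.5) + (-2.25)·(3.5)) / 3 = -0.5/3 = -0.1667
  s[B,B] = ((0.75)·(0.75) + (3.75)·(3.75) + (-2.25)·(-2.25) + (-2.25)·(-2.25)) / 3 = 24.75/3 = 8.25
  s[B,C] = ((0.75)·(-1.5) + (3.75)·(-3.5) + (-2.25)·(1.5) + (-2.25)·(3.5)) / 3 = -25.5/3 = -8.5
  s[C,C] = ((-1.5)·(-1.5) + (-3.5)·(-3.5) + (1.5)·(1.5) + (3.5)·(3.5)) / 3 = 29/3 = 9.6667
  Sample standard deviations s_i = √(s[i,i]):
  s(A) = √(4.9167) = 2.2174
  s(B) = √(8.25) = 2.8723
  s(C) = √(9.6667) = 3.1091

Step 3 — r_{ij} = s_{ij} / (s_i · s_j):
  r[A,A] = 1 (diagonal).
  r[A,B] = -1.75 / (2.2174 · 2.8723) = -1.75 / 6.3689 = -0.2748
  r[A,C] = -0.1667 / (2.2174 · 3.1091) = -0.1667 / 6.894 = -0.0242
  r[B,B] = 1 (diagonal).
  r[B,C] = -8.5 / (2.8723 · 3.1091) = -8.5 / 8.9303 = -0.9518
  r[C,C] = 1 (diagonal).

R is symmetric with unit diagonal. Assembling:

R = [[1, -0.2748, -0.0242],
 [-0.2748, 1, -0.9518],
 [-0.0242, -0.9518, 1]]


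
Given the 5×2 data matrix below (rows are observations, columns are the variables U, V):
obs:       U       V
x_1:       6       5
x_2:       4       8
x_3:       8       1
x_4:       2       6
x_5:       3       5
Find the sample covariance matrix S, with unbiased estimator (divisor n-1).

Step 1 — column means:
  mean(U) = (6 + 4 + 8 + 2 + 3) / 5 = 23/5 = 4.6
  mean(V) = (5 + 8 + 1 + 6 + 5) / 5 = 25/5 = 5

Step 2 — sample covariance S[i,j] = (1/(n-1)) · Σ_k (x_{k,i} - mean_i) · (x_{k,j} - mean_j), with n-1 = 4.
  S[U,U] = ((1.4)·(1.4) + (-0.6)·(-0.6) + (3.4)·(3.4) + (-2.6)·(-2.6) + (-1.6)·(-1.6)) / 4 = 23.2/4 = 5.8
  S[U,V] = ((1.4)·(0) + (-0.6)·(3) + (3.4)·(-4) + (-2.6)·(1) + (-1.6)·(0)) / 4 = -18/4 = -4.5
  S[V,V] = ((0)·(0) + (3)·(3) + (-4)·(-4) + (1)·(1) + (0)·(0)) / 4 = 26/4 = 6.5

S is symmetric (S[j,i] = S[i,j]). Assembling:

S = [[5.8, -4.5],
 [-4.5, 6.5]]


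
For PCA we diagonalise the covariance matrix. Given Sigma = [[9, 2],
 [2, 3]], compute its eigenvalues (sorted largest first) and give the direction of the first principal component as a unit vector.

Step 1 — characteristic polynomial of 2×2 Sigma:
  det(Sigma - λI) = λ² - trace · λ + det = 0.
  trace = 9 + 3 = 12, det = 9·3 - (2)² = 23.
Step 2 — discriminant:
  Δ = trace² - 4·det = 144 - 92 = 52.
Step 3 — eigenvalues:
  λ = (trace ± √Δ)/2 = (12 ± 7.2111)/2,
  λ_1 = 9.6056,  λ_2 = 2.3944.

Step 4 — unit eigenvector for λ_1: solve (Sigma - λ_1 I)v = 0. First row:
  (9 - 9.6056)·v_x + (2)·v_y = 0, i.e. (-0.6056)·v_x + (2)·v_y = 0,
  so v ∝ (b, λ_1 - a) = (2, 0.6056) = u.
  ||u|| = √((2)² + (0.6056)²) = √(4.3667) ≈ 2.0897,
  v_1 = u/||u|| ≈ (0.9571, 0.2898) (||v_1|| = 1).

λ_1 = 9.6056,  λ_2 = 2.3944;  v_1 ≈ (0.9571, 0.2898)


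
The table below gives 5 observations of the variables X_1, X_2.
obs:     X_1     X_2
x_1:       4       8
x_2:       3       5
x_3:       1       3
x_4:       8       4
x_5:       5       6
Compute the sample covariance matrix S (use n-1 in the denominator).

Step 1 — column means:
  mean(X_1) = (4 + 3 + 1 + 8 + 5) / 5 = 21/5 = 4.2
  mean(X_2) = (8 + 5 + 3 + 4 + 6) / 5 = 26/5 = 5.2

Step 2 — sample covariance S[i,j] = (1/(n-1)) · Σ_k (x_{k,i} - mean_i) · (x_{k,j} - mean_j), with n-1 = 4.
  S[X_1,X_1] = ((-0.2)·(-0.2) + (-1.2)·(-1.2) + (-3.2)·(-3.2) + (3.8)·(3.8) + (0.8)·(0.8)) / 4 = 26.8/4 = 6.7
  S[X_1,X_2] = ((-0.2)·(2.8) + (-1.2)·(-0.2) + (-3.2)·(-2.2) + (3.8)·(-1.2) + (0.8)·(0.8)) / 4 = 2.8/4 = 0.7
  S[X_2,X_2] = ((2.8)·(2.8) + (-0.2)·(-0.2) + (-2.2)·(-2.2) + (-1.2)·(-1.2) + (0.8)·(0.8)) / 4 = 14.8/4 = 3.7

S is symmetric (S[j,i] = S[i,j]). Assembling:

S = [[6.7, 0.7],
 [0.7, 3.7]]


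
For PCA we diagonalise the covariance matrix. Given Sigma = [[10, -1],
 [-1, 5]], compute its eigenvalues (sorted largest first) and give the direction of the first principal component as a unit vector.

Step 1 — characteristic polynomial of 2×2 Sigma:
  det(Sigma - λI) = λ² - trace · λ + det = 0.
  trace = 10 + 5 = 15, det = 10·5 - (-1)² = 49.
Step 2 — discriminant:
  Δ = trace² - 4·det = 225 - 196 = 29.
Step 3 — eigenvalues:
  λ = (trace ± √Δ)/2 = (15 ± 5.3852)/2,
  λ_1 = 10.1926,  λ_2 = 4.8074.

Step 4 — unit eigenvector for λ_1: solve (Sigma - λ_1 I)v = 0. First row:
  (10 - 10.1926)·v_x + (-1)·v_y = 0, i.e. (-0.1926)·v_x + (-1)·v_y = 0,
  so v ∝ (b, λ_1 - a) = (-1, 0.1926); multiply by -1 so the first entry is positive: u = (1, -0.1926).
  ||u|| = √((1)² + (-0.1926)²) = √(1.0371) ≈ 1.0184,
  v_1 = u/||u|| ≈ (0.982, -0.1891) (||v_1|| = 1).

λ_1 = 10.1926,  λ_2 = 4.8074;  v_1 ≈ (0.982, -0.1891)


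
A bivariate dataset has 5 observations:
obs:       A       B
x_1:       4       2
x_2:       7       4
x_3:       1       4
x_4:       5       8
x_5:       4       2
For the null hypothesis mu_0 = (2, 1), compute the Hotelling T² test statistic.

Step 1 — sample mean vector:
  mean(A) = (4 + 7 + 1 + 5 + 4) / 5 = 21/5 = 4.2
  mean(B) = (2 + 4 + 4 + 8 + 2) / 5 = 20/5 = 4
  x̄ = (4.2, 4),  deviation x̄ - mu_0 = (4.2, 4) - (2, 1) = (2.2, 3).

Step 2 — sample covariance matrix, S[i,j] = (1/(n-1)) · Σ_k (x_{k,i} - mean_i) · (x_{k,j} - mean_j), divisor n-1 = 4:
  S[A,A] = ((-0.2)·(-0.2) + (2.8)·(2.8) + (-3.2)·(-3.2) + (0.8)·(0.8) + (-0.2)·(-0.2)) / 4 = 18.8/4 = 4.7
  S[A,B] = ((-0.2)·(-2) + (2.8)·(0) + (-3.2)·(0) + (0.8)·(4) + (-0.2)·(-2)) / 4 = 4/4 = 1
  S[B,B] = ((-2)·(-2) + (0)·(0) + (0)·(0) + (4)·(4) + (-2)·(-2)) / 4 = 24/4 = 6
  S = [[4.7, 1],
 [1, 6]].

Step 3 — invert S. det(S) = 4.7·6 - (1)² = 27.2.
  S^{-1} = (1/det) · [[d, -b], [-b, a]] = [[0.2206, -0.0368],
 [-0.0368, 0.1728]].

Step 4 — quadratic form (x̄ - mu_0)^T · S^{-1} · (x̄ - mu_0):
  S^{-1} · (x̄ - mu_0) = (0.375, 0.4375),
  (x̄ - mu_0)^T · [...] = (2.2)·(0.375) + (3)·(0.4375) = 2.1375.

Step 5 — scale by n: T² = 5 · 2.1375 = 10.6875.

T² ≈ 10.6875


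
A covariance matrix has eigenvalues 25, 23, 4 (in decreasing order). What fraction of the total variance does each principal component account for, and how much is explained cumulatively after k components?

Step 1 — total variance = trace(Sigma) = Σ λ_i = 25 + 23 + 4 = 52.

Step 2 — fraction explained by component i = λ_i / Σ λ:
  PC1: 25/52 = 0.4808
  PC2: 23/52 = 0.4423
  PC3: 4/52 = 0.0769

Step 3 — cumulative fraction after k components = (λ_1 + ... + λ_k) / Σ λ:
  k = 1: 25/52 = 0.4808
  k = 2: (25 + 23)/52 = 48/52 = 0.9231
  k = 3: (25 + 23 + 4)/52 = 52/52 = 1

Summary (fraction, with percent):

explained: PC1 0.4808 (48.08%), PC2 0.4423 (44.23%), PC3 0.0769 (7.69%);  cumulative: 0.4808, 0.9231, 1


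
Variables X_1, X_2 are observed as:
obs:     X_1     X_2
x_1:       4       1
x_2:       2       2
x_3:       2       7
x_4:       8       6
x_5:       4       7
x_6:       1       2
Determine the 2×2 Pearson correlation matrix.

Step 1 — column means:
  mean(X_1) = (4 + 2 + 2 + 8 + 4 + 1) / 6 = 21/6 = 3.5
  mean(X_2) = (1 + 2 + 7 + 6 + 7 + 2) / 6 = 25/6 = 4.1667

Step 2 — sample variances and covariances s[i,j] = (1/(n-1)) · Σ_k (x_{k,i} - mean_i) · (x_{k,j} - mean_j), with n-1 = 5:
  s[X_1,X_1] = ((0.5)·(0.5) + (-1.5)·(-1.5) + (-1.5)·(-1.5) + (4.5)·(4.5) + (0.5)·(0.5) + (-2.5)·(-2.5)) / 5 = 31.5/5 = 6.3
  s[X_1,X_2] = ((0.5)·(-3.1667) + (-1.5)·(-2.1667) + (-1.5)·(2.8333) + (4.5)·(1.8333) + (0.5)·(2.8333) + (-2.5)·(-2.1667)) / 5 = 12.5/5 = 2.5
  s[X_2,X_2] = ((-3.1667)·(-3.1667) + (-2.1667)·(-2.1667) + (2.8333)·(2.8333) + (1.8333)·(1.8333) + (2.8333)·(2.8333) + (-2.1667)·(-2.1667)) / 5 = 38.8333/5 = 7.7667
  Sample standard deviations s_i = √(s[i,i]):
  s(X_1) = √(6.3) = 2.51
  s(X_2) = √(7.7667) = 2.7869

Step 3 — r_{ij} = s_{ij} / (s_i · s_j):
  r[X_1,X_1] = 1 (diagonal).
  r[X_1,X_2] = 2.5 / (2.51 · 2.7869) = 2.5 / 6.995 = 0.3574
  r[X_2,X_2] = 1 (diagonal).

R is symmetric with unit diagonal. Assembling:

R = [[1, 0.3574],
 [0.3574, 1]]


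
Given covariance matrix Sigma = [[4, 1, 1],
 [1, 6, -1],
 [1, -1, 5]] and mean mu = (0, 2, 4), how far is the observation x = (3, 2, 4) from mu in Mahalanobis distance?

Step 1 — centre the observation: (x - mu) = (3, 0, 0).

Step 2 — invert Sigma (cofactor / det for 3×3, or solve directly):
  Sigma^{-1} = [[0.2816, -0.0583, -0.068],
 [-0.0583, 0.1845, 0.0485],
 [-0.068, 0.0485, 0.2233]].

Step 3 — form the quadratic (x - mu)^T · Sigma^{-1} · (x - mu):
  Sigma^{-1} · (x - mu) = (0.8447, -0.1748, -0.2039).
  (x - mu)^T · [Sigma^{-1} · (x - mu)] = (3)·(0.8447) + (0)·(-0.1748) + (0)·(-0.2039) = 2.534.

Step 4 — take square root: d = √(2.534) ≈ 1.5918.

d(x, mu) = √(2.534) ≈ 1.5918


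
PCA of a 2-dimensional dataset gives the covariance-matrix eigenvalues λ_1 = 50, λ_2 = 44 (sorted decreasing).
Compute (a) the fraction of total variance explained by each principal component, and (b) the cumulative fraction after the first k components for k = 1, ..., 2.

Step 1 — total variance = trace(Sigma) = Σ λ_i = 50 + 44 = 94.

Step 2 — fraction explained by component i = λ_i / Σ λ:
  PC1: 50/94 = 0.5319
  PC2: 44/94 = 0.4681

Step 3 — cumulative fraction after k components = (λ_1 + ... + λ_k) / Σ λ:
  k = 1: 50/94 = 0.5319
  k = 2: (50 + 44)/94 = 94/94 = 1

Summary (fraction, with percent):

explained: PC1 0.5319 (53.19%), PC2 0.4681 (46.81%);  cumulative: 0.5319, 1


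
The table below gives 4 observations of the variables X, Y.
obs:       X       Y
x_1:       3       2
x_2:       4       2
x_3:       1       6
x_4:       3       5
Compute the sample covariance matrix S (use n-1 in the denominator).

Step 1 — column means:
  mean(X) = (3 + 4 + 1 + 3) / 4 = 11/4 = 2.75
  mean(Y) = (2 + 2 + 6 + 5) / 4 = 15/4 = 3.75

Step 2 — sample covariance S[i,j] = (1/(n-1)) · Σ_k (x_{k,i} - mean_i) · (x_{k,j} - mean_j), with n-1 = 3.
  S[X,X] = ((0.25)·(0.25) + (1.25)·(1.25) + (-1.75)·(-1.75) + (0.25)·(0.25)) / 3 = 4.75/3 = 1.5833
  S[X,Y] = ((0.25)·(-1.75) + (1.25)·(-1.75) + (-1.75)·(2.25) + (0.25)·(1.25)) / 3 = -6.25/3 = -2.0833
  S[Y,Y] = ((-1.75)·(-1.75) + (-1.75)·(-1.75) + (2.25)·(2.25) + (1.25)·(1.25)) / 3 = 12.75/3 = 4.25

S is symmetric (S[j,i] = S[i,j]). Assembling:

S = [[1.5833, -2.0833],
 [-2.0833, 4.25]]


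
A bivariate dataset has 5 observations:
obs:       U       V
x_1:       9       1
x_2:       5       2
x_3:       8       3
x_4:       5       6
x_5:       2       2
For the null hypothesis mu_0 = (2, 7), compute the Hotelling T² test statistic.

Step 1 — sample mean vector:
  mean(U) = (9 + 5 + 8 + 5 + 2) / 5 = 29/5 = 5.8
  mean(V) = (1 + 2 + 3 + 6 + 2) / 5 = 14/5 = 2.8
  x̄ = (5.8, 2.8),  deviation x̄ - mu_0 = (5.8, 2.8) - (2, 7) = (3.8, -4.2).

Step 2 — sample covariance matrix, S[i,j] = (1/(n-1)) · Σ_k (x_{k,i} - mean_i) · (x_{k,j} - mean_j), divisor n-1 = 4:
  S[U,U] = ((3.2)·(3.2) + (-0.8)·(-0.8) + (2.2)·(2.2) + (-0.8)·(-0.8) + (-3.8)·(-3.8)) / 4 = 30.8/4 = 7.7
  S[U,V] = ((3.2)·(-1.8) + (-0.8)·(-0.8) + (2.2)·(0.2) + (-0.8)·(3.2) + (-3.8)·(-0.8)) / 4 = -4.2/4 = -1.05
  S[V,V] = ((-1.8)·(-1.8) + (-0.8)·(-0.8) + (0.2)·(0.2) + (3.2)·(3.2) + (-0.8)·(-0.8)) / 4 = 14.8/4 = 3.7
  S = [[7.7, -1.05],
 [-1.05, 3.7]].

Step 3 — invert S. det(S) = 7.7·3.7 - (-1.05)² = 27.3875.
  S^{-1} = (1/det) · [[d, -b], [-b, a]] = [[0.1351, 0.0383],
 [0.0383, 0.2812]].

Step 4 — quadratic form (x̄ - mu_0)^T · S^{-1} · (x̄ - mu_0):
  S^{-1} · (x̄ - mu_0) = (0.3524, -1.0351),
  (x̄ - mu_0)^T · [...] = (3.8)·(0.3524) + (-4.2)·(-1.0351) = 5.6865.

Step 5 — scale by n: T² = 5 · 5.6865 = 28.4327.

T² ≈ 28.4327


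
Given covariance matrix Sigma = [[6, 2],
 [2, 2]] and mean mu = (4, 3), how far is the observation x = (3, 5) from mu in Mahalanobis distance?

Step 1 — centre the observation: (x - mu) = (-1, 2).

Step 2 — invert Sigma. det(Sigma) = 6·2 - (2)² = 8.
  Sigma^{-1} = (1/det) · [[d, -b], [-b, a]] = [[0.25, -0.25],
 [-0.25, 0.75]].

Step 3 — form the quadratic (x - mu)^T · Sigma^{-1} · (x - mu):
  Sigma^{-1} · (x - mu) = (-0.75, 1.75).
  (x - mu)^T · [Sigma^{-1} · (x - mu)] = (-1)·(-0.75) + (2)·(1.75) = 4.25.

Step 4 — take square root: d = √(4.25) ≈ 2.0616.

d(x, mu) = √(4.25) ≈ 2.0616


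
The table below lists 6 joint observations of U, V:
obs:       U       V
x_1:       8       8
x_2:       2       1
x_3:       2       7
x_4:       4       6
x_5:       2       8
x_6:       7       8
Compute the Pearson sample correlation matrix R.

Step 1 — column means:
  mean(U) = (8 + 2 + 2 + 4 + 2 + 7) / 6 = 25/6 = 4.1667
  mean(V) = (8 + 1 + 7 + 6 + 8 + 8) / 6 = 38/6 = 6.3333

Step 2 — sample variances and covariances s[i,j] = (1/(n-1)) · Σ_k (x_{k,i} - mean_i) · (x_{k,j} - mean_j), with n-1 = 5:
  s[U,U] = ((3.8333)·(3.8333) + (-2.1667)·(-2.1667) + (-2.1667)·(-2.1667) + (-0.1667)·(-0.1667) + (-2.1667)·(-2.1667) + (2.8333)·(2.8333)) / 5 = 36.8333/5 = 7.3667
  s[U,V] = ((3.8333)·(1.6667) + (-2.1667)·(-5.3333) + (-2.1667)·(0.6667) + (-0.1667)·(-0.3333) + (-2.1667)·(1.6667) + (2.8333)·(1.6667)) / 5 = 17.6667/5 = 3.5333
  s[V,V] = ((1.6667)·(1.6667) + (-5.3333)·(-5.3333) + (0.6667)·(0.6667) + (-0.3333)·(-0.3333) + (1.6667)·(1.6667) + (1.6667)·(1.6667)) / 5 = 37.3333/5 = 7.4667
  Sample standard deviations s_i = √(s[i,i]):
  s(U) = √(7.3667) = 2.7142
  s(V) = √(7.4667) = 2.7325

Step 3 — r_{ij} = s_{ij} / (s_i · s_j):
  r[U,U] = 1 (diagonal).
  r[U,V] = 3.5333 / (2.7142 · 2.7325) = 3.5333 / 7.4165 = 0.4764
  r[V,V] = 1 (diagonal).

R is symmetric with unit diagonal. Assembling:

R = [[1, 0.4764],
 [0.4764, 1]]


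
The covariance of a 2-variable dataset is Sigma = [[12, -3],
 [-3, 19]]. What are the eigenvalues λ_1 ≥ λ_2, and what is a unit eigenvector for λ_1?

Step 1 — characteristic polynomial of 2×2 Sigma:
  det(Sigma - λI) = λ² - trace · λ + det = 0.
  trace = 12 + 19 = 31, det = 12·19 - (-3)² = 219.
Step 2 — discriminant:
  Δ = trace² - 4·det = 961 - 876 = 85.
Step 3 — eigenvalues:
  λ = (trace ± √Δ)/2 = (31 ± 9.2195)/2,
  λ_1 = 20.1098,  λ_2 = 10.8902.

Step 4 — unit eigenvector for λ_1: solve (Sigma - λ_1 I)v = 0. First row:
  (12 - 20.1098)·v_x + (-3)·v_y = 0, i.e. (-8.1098)·v_x + (-3)·v_y = 0,
  so v ∝ (b, λ_1 - a) = (-3, 8.1098); multiply by -1 so the first entry is positive: u = (3, -8.1098).
  ||u|| = √((3)² + (-8.1098)²) = √(74.7684) ≈ 8.6469,
  v_1 = u/||u|| ≈ (0.3469, -0.9379) (||v_1|| = 1).

λ_1 = 20.1098,  λ_2 = 10.8902;  v_1 ≈ (0.3469, -0.9379)


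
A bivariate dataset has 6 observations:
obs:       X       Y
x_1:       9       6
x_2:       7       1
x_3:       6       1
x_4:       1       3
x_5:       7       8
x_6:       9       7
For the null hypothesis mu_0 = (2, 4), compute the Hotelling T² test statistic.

Step 1 — sample mean vector:
  mean(X) = (9 + 7 + 6 + 1 + 7 + 9) / 6 = 39/6 = 6.5
  mean(Y) = (6 + 1 + 1 + 3 + 8 + 7) / 6 = 26/6 = 4.3333
  x̄ = (6.5, 4.3333),  deviation x̄ - mu_0 = (6.5, 4.3333) - (2, 4) = (4.5, 0.3333).

Step 2 — sample covariance matrix, S[i,j] = (1/(n-1)) · Σ_k (x_{k,i} - mean_i) · (x_{k,j} - mean_j), divisor n-1 = 5:
  S[X,X] = ((2.5)·(2.5) + (0.5)·(0.5) + (-0.5)·(-0.5) + (-5.5)·(-5.5) + (0.5)·(0.5) + (2.5)·(2.5)) / 5 = 43.5/5 = 8.7
  S[X,Y] = ((2.5)·(1.6667) + (0.5)·(-3.3333) + (-0.5)·(-3.3333) + (-5.5)·(-1.3333) + (0.5)·(3.6667) + (2.5)·(2.6667)) / 5 = 20/5 = 4
  S[Y,Y] = ((1.6667)·(1.6667) + (-3.3333)·(-3.3333) + (-3.3333)·(-3.3333) + (-1.3333)·(-1.3333) + (3.6667)·(3.6667) + (2.6667)·(2.6667)) / 5 = 47.3333/5 = 9.4667
  S = [[8.7, 4],
 [4, 9.4667]].

Step 3 — invert S. det(S) = 8.7·9.4667 - (4)² = 66.36.
  S^{-1} = (1/det) · [[d, -b], [-b, a]] = [[0.1427, -0.0603],
 [-0.0603, 0.1311]].

Step 4 — quadratic form (x̄ - mu_0)^T · S^{-1} · (x̄ - mu_0):
  S^{-1} · (x̄ - mu_0) = (0.6219, -0.2275),
  (x̄ - mu_0)^T · [...] = (4.5)·(0.6219) + (0.3333)·(-0.2275) = 2.7225.

Step 5 — scale by n: T² = 6 · 2.7225 = 16.3351.

T² ≈ 16.3351


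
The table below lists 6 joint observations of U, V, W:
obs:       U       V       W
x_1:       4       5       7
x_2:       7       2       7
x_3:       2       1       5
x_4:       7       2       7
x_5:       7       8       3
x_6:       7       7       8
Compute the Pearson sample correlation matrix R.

Step 1 — column means:
  mean(U) = (4 + 7 + 2 + 7 + 7 + 7) / 6 = 34/6 = 5.6667
  mean(V) = (5 + 2 + 1 + 2 + 8 + 7) / 6 = 25/6 = 4.1667
  mean(W) = (7 + 7 + 5 + 7 + 3 + 8) / 6 = 37/6 = 6.1667

Step 2 — sample variances and covariances s[i,j] = (1/(n-1)) · Σ_k (x_{k,i} - mean_i) · (x_{k,j} - mean_j), with n-1 = 5:
  s[U,U] = ((-1.6667)·(-1.6667) + (1.3333)·(1.3333) + (-3.6667)·(-3.6667) + (1.3333)·(1.3333) + (1.3333)·(1.3333) + (1.3333)·(1.3333)) / 5 = 23.3333/5 = 4.6667
  s[U,V] = ((-1.6667)·(0.8333) + (1.3333)·(-2.1667) + (-3.6667)·(-3.1667) + (1.3333)·(-2.1667) + (1.3333)·(3.8333) + (1.3333)·(2.8333)) / 5 = 13.3333/5 = 2.6667
  s[U,W] = ((-1.6667)·(0.8333) + (1.3333)·(0.8333) + (-3.6667)·(-1.1667) + (1.3333)·(0.8333) + (1.3333)·(-3.1667) + (1.3333)·(1.8333)) / 5 = 3.3333/5 = 0.6667
  s[V,V] = ((0.8333)·(0.8333) + (-2.1667)·(-2.1667) + (-3.1667)·(-3.1667) + (-2.1667)·(-2.1667) + (3.8333)·(3.8333) + (2.8333)·(2.8333)) / 5 = 42.8333/5 = 8.5667
  s[V,W] = ((0.8333)·(0.8333) + (-2.1667)·(0.8333) + (-3.1667)·(-1.1667) + (-2.1667)·(0.8333) + (3.8333)·(-3.1667) + (2.8333)·(1.8333)) / 5 = -6.1667/5 = -1.2333
  s[W,W] = ((0.8333)·(0.8333) + (0.8333)·(0.8333) + (-1.1667)·(-1.1667) + (0.8333)·(0.8333) + (-3.1667)·(-3.1667) + (1.8333)·(1.8333)) / 5 = 16.8333/5 = 3.3667
  Sample standard deviations s_i = √(s[i,i]):
  s(U) = √(4.6667) = 2.1602
  s(V) = √(8.5667) = 2.9269
  s(W) = √(3.3667) = 1.8348

Step 3 — r_{ij} = s_{ij} / (s_i · s_j):
  r[U,U] = 1 (diagonal).
  r[U,V] = 2.6667 / (2.1602 · 2.9269) = 2.6667 / 6.3228 = 0.4218
  r[U,W] = 0.6667 / (2.1602 · 1.8348) = 0.6667 / 3.9637 = 0.1682
  r[V,V] = 1 (diagonal).
  r[V,W] = -1.2333 / (2.9269 · 1.8348) = -1.2333 / 5.3704 = -0.2297
  r[W,W] = 1 (diagonal).

R is symmetric with unit diagonal. Assembling:

R = [[1, 0.4218, 0.1682],
 [0.4218, 1, -0.2297],
 [0.1682, -0.2297, 1]]
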